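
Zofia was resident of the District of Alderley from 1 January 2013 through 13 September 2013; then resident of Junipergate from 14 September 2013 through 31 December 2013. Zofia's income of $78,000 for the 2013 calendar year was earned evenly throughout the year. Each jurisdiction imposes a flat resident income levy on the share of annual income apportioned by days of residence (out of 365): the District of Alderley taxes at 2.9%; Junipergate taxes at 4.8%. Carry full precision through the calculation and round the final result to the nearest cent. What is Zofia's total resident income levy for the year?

$2,704.57

The District of Alderley, 1 January – 13 September 2013: 256 days → $78,000 × 2.9% × 256/365 = $1,586.4986
Junipergate, 14 September – 31 December 2013: 109 days → $78,000 × 4.8% × 109/365 = $1,118.0712
Total = $2,704.5699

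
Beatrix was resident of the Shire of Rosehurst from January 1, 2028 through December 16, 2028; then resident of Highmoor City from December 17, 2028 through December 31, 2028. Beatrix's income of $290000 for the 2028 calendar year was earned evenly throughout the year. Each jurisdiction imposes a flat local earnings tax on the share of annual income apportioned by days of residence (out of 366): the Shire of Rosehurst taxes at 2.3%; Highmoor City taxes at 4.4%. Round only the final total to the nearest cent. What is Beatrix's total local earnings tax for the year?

The Shire of Rosehurst, January 1 – December 16, 2028: 351 days → $290000 × 2.3% × 351/366 = $6396.6393
Highmoor City, December 17 – December 31, 2028: 15 days → $290000 × 4.4% × 15/366 = $522.9508
Total = $6919.5902

$6919.59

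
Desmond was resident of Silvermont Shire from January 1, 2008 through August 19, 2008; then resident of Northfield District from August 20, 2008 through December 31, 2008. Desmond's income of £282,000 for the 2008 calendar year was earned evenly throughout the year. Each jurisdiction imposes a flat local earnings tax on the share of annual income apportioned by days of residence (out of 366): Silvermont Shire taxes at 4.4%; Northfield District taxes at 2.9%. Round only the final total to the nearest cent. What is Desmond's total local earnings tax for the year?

Silvermont Shire, January 1 – August 19, 2008: 232 days → £282,000 × 4.4% × 232/366 = £7,865.1803
Northfield District, August 20 – December 31, 2008: 134 days → £282,000 × 2.9% × 134/366 = £2,994.1311
Total = £10,859.3115

£10,859.31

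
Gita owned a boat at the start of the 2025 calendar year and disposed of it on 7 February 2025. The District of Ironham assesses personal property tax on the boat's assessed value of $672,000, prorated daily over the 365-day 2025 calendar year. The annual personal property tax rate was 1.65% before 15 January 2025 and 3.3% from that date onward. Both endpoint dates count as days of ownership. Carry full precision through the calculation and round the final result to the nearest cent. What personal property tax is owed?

1 January – 14 January 2025: 14 days at 1.65% → $672,000 × 1.65% × 14/365 = $425.2932
15 January – 7 February 2025: 24 days at 3.3% → $672,000 × 3.3% × 24/365 = $1,458.1479
Total = $1,883.4411

$1,883.44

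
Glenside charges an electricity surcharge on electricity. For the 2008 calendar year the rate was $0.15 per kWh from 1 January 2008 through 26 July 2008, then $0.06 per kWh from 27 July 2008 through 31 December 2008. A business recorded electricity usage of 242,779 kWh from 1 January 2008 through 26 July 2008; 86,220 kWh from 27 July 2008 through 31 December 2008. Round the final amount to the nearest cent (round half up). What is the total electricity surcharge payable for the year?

$41,590.05

1 January – 26 July 2008: 242,779 kWh at $0.15/kWh → $36,416.85
27 July – 31 December 2008: 86,220 kWh at $0.06/kWh → $5,173.20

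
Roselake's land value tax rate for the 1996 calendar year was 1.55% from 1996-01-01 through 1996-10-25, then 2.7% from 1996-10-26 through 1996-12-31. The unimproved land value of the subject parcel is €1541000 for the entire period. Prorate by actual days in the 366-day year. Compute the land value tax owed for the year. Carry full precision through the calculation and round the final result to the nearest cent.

€27129.60

1996-01-01 to 1996-10-25: 299 days at 1.55% → €1541000 × 1.55% × 299/366 = €19513.0178
1996-10-26 to 1996-12-31: 67 days at 2.7% → €1541000 × 2.7% × 67/366 = €7616.5820
Total = €27129.5997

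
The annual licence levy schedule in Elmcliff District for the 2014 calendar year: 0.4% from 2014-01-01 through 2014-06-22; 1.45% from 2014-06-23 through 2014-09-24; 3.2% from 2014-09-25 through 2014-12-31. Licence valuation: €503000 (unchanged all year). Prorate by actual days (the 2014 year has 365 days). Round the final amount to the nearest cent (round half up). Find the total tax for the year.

2014-01-01 to 2014-06-22: 173 days at 0.4% → €503000 × 0.4% × 173/365 = €953.6329
2014-06-23 to 2014-09-24: 94 days at 1.45% → €503000 × 1.45% × 94/365 = €1878.3260
2014-09-25 to 2014-12-31: 98 days at 3.2% → €503000 × 3.2% × 98/365 = €4321.6658
Total = €7153.6247

€7153.62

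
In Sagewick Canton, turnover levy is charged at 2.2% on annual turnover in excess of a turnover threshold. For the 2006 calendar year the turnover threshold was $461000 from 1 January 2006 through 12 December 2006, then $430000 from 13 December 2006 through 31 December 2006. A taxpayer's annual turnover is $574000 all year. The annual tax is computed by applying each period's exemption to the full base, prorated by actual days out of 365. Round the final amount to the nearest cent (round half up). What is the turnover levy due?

1 January – 12 December 2006: 346 days, exemption $461000 → ($574000 − $461000) × 2.2% × 346/365 = $2356.5918
13 December – 31 December 2006: 19 days, exemption $430000 → ($574000 − $430000) × 2.2% × 19/365 = $164.9096
Total = $2521.5014

$2521.50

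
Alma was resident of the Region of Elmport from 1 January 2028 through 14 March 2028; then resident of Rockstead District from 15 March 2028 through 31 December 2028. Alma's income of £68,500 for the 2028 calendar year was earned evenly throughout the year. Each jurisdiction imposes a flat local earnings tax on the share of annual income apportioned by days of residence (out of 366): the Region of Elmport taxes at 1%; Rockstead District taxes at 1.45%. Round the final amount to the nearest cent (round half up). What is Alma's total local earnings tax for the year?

The Region of Elmport, 1 January – 14 March 2028: 74 days → £68,500 × 1% × 74/366 = £138.4973
Rockstead District, 15 March – 31 December 2028: 292 days → £68,500 × 1.45% × 292/366 = £792.4290
Total = £930.9262

£930.93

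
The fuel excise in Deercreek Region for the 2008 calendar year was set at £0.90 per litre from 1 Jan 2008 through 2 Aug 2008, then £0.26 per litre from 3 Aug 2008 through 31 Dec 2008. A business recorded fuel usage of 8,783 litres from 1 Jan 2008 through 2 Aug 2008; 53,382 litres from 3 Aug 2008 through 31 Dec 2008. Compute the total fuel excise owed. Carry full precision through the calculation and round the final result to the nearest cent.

1 Jan – 2 Aug 2008: 8,783 litres at £0.90/litre → £7,904.70
3 Aug – 31 Dec 2008: 53,382 litres at £0.26/litre → £13,879.32

£21,784.02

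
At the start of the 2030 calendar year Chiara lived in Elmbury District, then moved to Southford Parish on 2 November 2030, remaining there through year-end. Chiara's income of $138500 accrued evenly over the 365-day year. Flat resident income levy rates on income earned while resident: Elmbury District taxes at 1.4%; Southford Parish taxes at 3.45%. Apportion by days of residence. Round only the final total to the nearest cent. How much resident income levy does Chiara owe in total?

$2405.73

Elmbury District, 1 January – 1 November 2030: 305 days → $138500 × 1.4% × 305/365 = $1620.2603
Southford Parish, 2 November – 31 December 2030: 60 days → $138500 × 3.45% × 60/365 = $785.4658
Total = $2405.7260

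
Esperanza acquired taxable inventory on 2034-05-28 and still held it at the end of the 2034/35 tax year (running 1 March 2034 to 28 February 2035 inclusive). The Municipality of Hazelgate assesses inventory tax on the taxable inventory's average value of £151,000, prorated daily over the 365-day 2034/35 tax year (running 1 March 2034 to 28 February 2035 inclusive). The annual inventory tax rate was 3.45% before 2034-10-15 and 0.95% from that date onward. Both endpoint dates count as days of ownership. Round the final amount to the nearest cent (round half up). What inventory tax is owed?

£2,536.59

2034-05-28 to 2034-10-14: 140 days at 3.45% → £151,000 × 3.45% × 140/365 = £1,998.1644
2034-10-15 to 2035-02-28: 137 days at 0.95% → £151,000 × 0.95% × 137/365 = £538.4288
Total = £2,536.5932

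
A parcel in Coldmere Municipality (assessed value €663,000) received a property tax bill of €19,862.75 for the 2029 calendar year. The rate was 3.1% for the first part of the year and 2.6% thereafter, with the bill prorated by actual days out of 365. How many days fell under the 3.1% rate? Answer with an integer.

Let d = days at the first rate; then 365 − d days at the second rate.
€663,000 × [3.1%·d + 2.6%·(365−d)] / 365 = €19,862.75
Solving gives d = 289, so the new rate took effect on October 17, 2029.

289 days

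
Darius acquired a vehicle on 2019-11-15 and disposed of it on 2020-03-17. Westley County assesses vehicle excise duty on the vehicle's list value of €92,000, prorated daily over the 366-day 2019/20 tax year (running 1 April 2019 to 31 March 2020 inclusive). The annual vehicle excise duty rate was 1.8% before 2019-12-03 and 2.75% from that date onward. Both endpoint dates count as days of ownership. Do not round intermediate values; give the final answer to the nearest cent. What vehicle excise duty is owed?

€814.17

2019-11-15 to 2019-12-02: 18 days at 1.8% → €92,000 × 1.8% × 18/366 = €81.4426
2019-12-03 to 2020-03-17: 106 days at 2.75% → €92,000 × 2.75% × 106/366 = €732.7322
Total = €814.1749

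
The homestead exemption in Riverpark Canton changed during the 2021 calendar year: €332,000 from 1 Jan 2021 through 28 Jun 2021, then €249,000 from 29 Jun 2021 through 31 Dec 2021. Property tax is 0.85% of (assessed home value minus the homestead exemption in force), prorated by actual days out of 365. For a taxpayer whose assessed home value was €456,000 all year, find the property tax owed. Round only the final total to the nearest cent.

1 Jan – 28 Jun 2021: 179 days, exemption €332,000 → (€456,000 − €332,000) × 0.85% × 179/365 = €516.8932
29 Jun – 31 Dec 2021: 186 days, exemption €249,000 → (€456,000 − €249,000) × 0.85% × 186/365 = €896.6219
Total = €1,413.5151

€1,413.52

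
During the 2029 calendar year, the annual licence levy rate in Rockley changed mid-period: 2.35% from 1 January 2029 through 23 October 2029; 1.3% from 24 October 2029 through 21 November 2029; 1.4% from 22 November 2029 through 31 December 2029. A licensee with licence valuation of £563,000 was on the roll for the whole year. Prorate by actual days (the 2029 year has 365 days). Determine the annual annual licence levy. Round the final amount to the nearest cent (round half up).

£12,174.68

1 January – 23 October 2029: 296 days at 2.35% → £563,000 × 2.35% × 296/365 = £10,729.3918
24 October – 21 November 2029: 29 days at 1.3% → £563,000 × 1.3% × 29/365 = £581.5096
22 November – 31 December 2029: 40 days at 1.4% → £563,000 × 1.4% × 40/365 = £863.7808
Total = £12,174.6822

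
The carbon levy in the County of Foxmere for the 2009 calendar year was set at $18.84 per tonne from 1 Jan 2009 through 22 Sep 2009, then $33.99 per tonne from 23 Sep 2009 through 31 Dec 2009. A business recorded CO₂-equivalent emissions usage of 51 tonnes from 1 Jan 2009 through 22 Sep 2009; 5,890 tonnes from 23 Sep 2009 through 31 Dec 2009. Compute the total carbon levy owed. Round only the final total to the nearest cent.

1 Jan – 22 Sep 2009: 51 tonnes at $18.84/tonne → $960.84
23 Sep – 31 Dec 2009: 5,890 tonnes at $33.99/tonne → $200,201.10

$201,161.94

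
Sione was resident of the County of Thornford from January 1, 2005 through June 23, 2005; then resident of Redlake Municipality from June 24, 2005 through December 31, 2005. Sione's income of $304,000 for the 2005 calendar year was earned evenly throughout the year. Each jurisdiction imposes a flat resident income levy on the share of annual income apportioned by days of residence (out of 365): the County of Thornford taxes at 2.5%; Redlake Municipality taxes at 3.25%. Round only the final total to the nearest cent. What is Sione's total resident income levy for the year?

$8,793.10

The County of Thornford, January 1 – June 23, 2005: 174 days → $304,000 × 2.5% × 174/365 = $3,623.0137
Redlake Municipality, June 24 – December 31, 2005: 191 days → $304,000 × 3.25% × 191/365 = $5,170.0822
Total = $8,793.0959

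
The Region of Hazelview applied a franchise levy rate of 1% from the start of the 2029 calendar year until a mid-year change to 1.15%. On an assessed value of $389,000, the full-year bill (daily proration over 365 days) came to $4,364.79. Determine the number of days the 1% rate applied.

68 days

Let d = days at the first rate; then 365 − d days at the second rate.
$389,000 × [1%·d + 1.15%·(365−d)] / 365 = $4,364.79
Solving gives d = 68, so the new rate took effect on March 10, 2029.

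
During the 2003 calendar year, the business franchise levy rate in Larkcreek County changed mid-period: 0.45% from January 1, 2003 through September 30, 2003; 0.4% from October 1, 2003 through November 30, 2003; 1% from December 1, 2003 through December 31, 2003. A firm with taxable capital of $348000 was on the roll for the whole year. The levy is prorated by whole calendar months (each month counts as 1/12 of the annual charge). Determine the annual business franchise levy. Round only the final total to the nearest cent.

$1696.50

January 1 – September 30, 2003: 9 months at 0.45% → $348000 × 0.45% × 9/12 = $1174.5000
October 1 – November 30, 2003: 2 months at 0.4% → $348000 × 0.4% × 2/12 = $232.0000
December 1 – December 31, 2003: 1 month at 1% → $348000 × 1% × 1/12 = $290.0000
Total = $1696.5000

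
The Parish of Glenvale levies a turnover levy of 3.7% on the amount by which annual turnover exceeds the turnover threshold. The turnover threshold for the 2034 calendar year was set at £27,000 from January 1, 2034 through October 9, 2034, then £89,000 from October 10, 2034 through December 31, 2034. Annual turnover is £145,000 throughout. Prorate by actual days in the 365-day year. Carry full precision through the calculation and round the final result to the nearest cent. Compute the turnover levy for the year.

January 1 – October 9, 2034: 282 days, exemption £27,000 → (£145,000 − £27,000) × 3.7% × 282/365 = £3,373.1836
October 10 – December 31, 2034: 83 days, exemption £89,000 → (£145,000 − £89,000) × 3.7% × 83/365 = £471.1671
Total = £3,844.3507

£3,844.35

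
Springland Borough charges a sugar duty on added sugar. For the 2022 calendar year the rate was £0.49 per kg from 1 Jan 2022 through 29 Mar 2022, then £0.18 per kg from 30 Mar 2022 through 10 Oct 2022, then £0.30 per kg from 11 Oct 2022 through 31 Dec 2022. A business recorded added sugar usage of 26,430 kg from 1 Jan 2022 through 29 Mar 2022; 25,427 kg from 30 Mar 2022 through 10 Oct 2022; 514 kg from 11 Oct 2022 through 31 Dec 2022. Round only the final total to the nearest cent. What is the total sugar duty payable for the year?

£17,681.76

1 Jan – 29 Mar 2022: 26,430 kg at £0.49/kg → £12,950.70
30 Mar – 10 Oct 2022: 25,427 kg at £0.18/kg → £4,576.86
11 Oct – 31 Dec 2022: 514 kg at £0.30/kg → £154.20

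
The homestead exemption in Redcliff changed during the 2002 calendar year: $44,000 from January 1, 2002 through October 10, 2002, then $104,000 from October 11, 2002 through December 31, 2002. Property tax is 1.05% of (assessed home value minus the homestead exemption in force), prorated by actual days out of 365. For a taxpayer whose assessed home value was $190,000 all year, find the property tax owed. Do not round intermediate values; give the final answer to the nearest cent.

$1,391.47

January 1 – October 10, 2002: 283 days, exemption $44,000 → ($190,000 − $44,000) × 1.05% × 283/365 = $1,188.6000
October 11 – December 31, 2002: 82 days, exemption $104,000 → ($190,000 − $104,000) × 1.05% × 82/365 = $202.8658
Total = $1,391.4658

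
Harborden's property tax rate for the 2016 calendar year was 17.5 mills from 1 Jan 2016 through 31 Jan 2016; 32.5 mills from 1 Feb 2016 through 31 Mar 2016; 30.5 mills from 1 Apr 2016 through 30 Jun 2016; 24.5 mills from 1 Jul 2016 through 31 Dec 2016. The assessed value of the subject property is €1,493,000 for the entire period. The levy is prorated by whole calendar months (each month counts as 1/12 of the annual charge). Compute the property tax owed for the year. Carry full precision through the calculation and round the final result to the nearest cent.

€39,937.75

1 Jan – 31 Jan 2016: 1 month at 17.5 mills → €1,493,000 × 1.75% × 1/12 = €2,177.2917
1 Feb – 31 Mar 2016: 2 months at 32.5 mills → €1,493,000 × 3.25% × 2/12 = €8,087.0833
1 Apr – 30 Jun 2016: 3 months at 30.5 mills → €1,493,000 × 3.05% × 3/12 = €11,384.1250
1 Jul – 31 Dec 2016: 6 months at 24.5 mills → €1,493,000 × 2.45% × 6/12 = €18,289.2500
Total = €39,937.7500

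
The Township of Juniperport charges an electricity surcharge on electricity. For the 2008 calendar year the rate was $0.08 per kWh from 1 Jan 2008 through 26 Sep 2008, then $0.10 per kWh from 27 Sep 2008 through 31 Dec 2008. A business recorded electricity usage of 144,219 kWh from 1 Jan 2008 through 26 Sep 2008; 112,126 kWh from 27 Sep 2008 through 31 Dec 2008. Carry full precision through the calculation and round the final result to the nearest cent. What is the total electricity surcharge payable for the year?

1 Jan – 26 Sep 2008: 144,219 kWh at $0.08/kWh → $11,537.52
27 Sep – 31 Dec 2008: 112,126 kWh at $0.10/kWh → $11,212.60

$22,750.12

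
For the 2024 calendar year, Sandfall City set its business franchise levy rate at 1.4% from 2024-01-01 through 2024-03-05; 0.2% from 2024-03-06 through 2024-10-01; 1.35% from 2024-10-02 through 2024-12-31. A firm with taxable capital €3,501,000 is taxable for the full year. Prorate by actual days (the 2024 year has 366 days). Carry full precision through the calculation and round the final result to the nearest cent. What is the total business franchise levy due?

€24,473.52

2024-01-01 to 2024-03-05: 65 days at 1.4% → €3,501,000 × 1.4% × 65/366 = €8,704.6721
2024-03-06 to 2024-10-01: 210 days at 0.2% → €3,501,000 × 0.2% × 210/366 = €4,017.5410
2024-10-02 to 2024-12-31: 91 days at 1.35% → €3,501,000 × 1.35% × 91/366 = €11,751.3074
Total = €24,473.5205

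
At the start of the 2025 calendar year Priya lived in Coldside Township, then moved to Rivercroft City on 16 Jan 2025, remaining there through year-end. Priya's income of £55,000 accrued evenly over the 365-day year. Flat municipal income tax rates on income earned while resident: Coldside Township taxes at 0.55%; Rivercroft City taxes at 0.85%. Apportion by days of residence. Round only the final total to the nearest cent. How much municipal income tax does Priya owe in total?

Coldside Township, 1 Jan – 15 Jan 2025: 15 days → £55,000 × 0.55% × 15/365 = £12.4315
Rivercroft City, 16 Jan – 31 Dec 2025: 350 days → £55,000 × 0.85% × 350/365 = £448.2877
Total = £460.7192

£460.72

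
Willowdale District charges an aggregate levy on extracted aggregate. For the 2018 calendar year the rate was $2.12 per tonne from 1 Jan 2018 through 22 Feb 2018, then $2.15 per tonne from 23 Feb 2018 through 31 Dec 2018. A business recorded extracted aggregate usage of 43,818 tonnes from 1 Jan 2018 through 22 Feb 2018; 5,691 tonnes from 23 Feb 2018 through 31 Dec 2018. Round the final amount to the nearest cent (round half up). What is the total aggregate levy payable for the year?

1 Jan – 22 Feb 2018: 43,818 tonnes at $2.12/tonne → $92894.16
23 Feb – 31 Dec 2018: 5,691 tonnes at $2.15/tonne → $12235.65

$105129.81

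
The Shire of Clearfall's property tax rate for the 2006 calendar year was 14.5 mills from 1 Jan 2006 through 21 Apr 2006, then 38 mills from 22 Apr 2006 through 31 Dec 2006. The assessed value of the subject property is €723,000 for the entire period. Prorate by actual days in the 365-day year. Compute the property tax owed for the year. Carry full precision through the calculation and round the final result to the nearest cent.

€22,307.03

1 Jan – 21 Apr 2006: 111 days at 14.5 mills → €723,000 × 1.45% × 111/365 = €3,188.1329
22 Apr – 31 Dec 2006: 254 days at 38 mills → €723,000 × 3.8% × 254/365 = €19,118.8932
Total = €22,307.0260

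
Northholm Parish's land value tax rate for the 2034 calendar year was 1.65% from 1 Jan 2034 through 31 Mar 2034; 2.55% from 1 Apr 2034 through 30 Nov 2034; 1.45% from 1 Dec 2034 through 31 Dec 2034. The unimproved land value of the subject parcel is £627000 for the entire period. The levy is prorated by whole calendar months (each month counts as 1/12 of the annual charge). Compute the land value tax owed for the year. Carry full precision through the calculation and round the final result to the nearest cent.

1 Jan – 31 Mar 2034: 3 months at 1.65% → £627000 × 1.65% × 3/12 = £2586.3750
1 Apr – 30 Nov 2034: 8 months at 2.55% → £627000 × 2.55% × 8/12 = £10659.0000
1 Dec – 31 Dec 2034: 1 month at 1.45% → £627000 × 1.45% × 1/12 = £757.6250
Total = £14003.0000

£14003.00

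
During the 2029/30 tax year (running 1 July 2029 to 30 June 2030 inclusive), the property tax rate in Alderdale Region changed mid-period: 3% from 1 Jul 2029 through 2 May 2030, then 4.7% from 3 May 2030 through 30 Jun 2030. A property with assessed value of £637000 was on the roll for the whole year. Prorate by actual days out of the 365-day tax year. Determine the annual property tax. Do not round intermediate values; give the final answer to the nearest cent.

£20860.44

1 Jul 2029 – 2 May 2030: 306 days at 3% → £637000 × 3% × 306/365 = £16020.9863
3 May – 30 Jun 2030: 59 days at 4.7% → £637000 × 4.7% × 59/365 = £4839.4548
Total = £20860.4411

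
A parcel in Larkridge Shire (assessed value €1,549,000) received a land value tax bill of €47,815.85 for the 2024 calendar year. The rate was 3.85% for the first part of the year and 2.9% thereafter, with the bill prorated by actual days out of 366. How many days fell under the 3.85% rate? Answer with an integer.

Let d = days at the first rate; then 366 − d days at the second rate.
€1,549,000 × [3.85%·d + 2.9%·(366−d)] / 366 = €47,815.85
Solving gives d = 72, so the new rate took effect on March 13, 2024.

72 days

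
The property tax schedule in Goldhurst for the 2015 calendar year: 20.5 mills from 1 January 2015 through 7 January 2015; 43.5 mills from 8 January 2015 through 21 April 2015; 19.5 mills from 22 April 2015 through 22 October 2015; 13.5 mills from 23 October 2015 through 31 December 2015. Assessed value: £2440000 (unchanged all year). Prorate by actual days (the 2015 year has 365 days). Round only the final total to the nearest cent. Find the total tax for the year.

£61504.71

1 January – 7 January 2015: 7 days at 20.5 mills → £2440000 × 2.05% × 7/365 = £959.2877
8 January – 21 April 2015: 104 days at 43.5 mills → £2440000 × 4.35% × 104/365 = £30242.6301
22 April – 22 October 2015: 184 days at 19.5 mills → £2440000 × 1.95% × 184/365 = £23985.5342
23 October – 31 December 2015: 70 days at 13.5 mills → £2440000 × 1.35% × 70/365 = £6317.2603
Total = £61504.7123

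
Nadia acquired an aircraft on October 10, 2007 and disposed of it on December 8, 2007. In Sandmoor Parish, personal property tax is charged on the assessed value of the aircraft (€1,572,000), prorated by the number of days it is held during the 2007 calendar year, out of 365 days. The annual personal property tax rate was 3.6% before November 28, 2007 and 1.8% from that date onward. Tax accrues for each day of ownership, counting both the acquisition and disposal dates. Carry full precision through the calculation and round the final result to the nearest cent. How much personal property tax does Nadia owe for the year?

€8,450.04

October 10 – November 27, 2007: 49 days at 3.6% → €1,572,000 × 3.6% × 49/365 = €7,597.2822
November 28 – December 8, 2007: 11 days at 1.8% → €1,572,000 × 1.8% × 11/365 = €852.7562
Total = €8,450.0384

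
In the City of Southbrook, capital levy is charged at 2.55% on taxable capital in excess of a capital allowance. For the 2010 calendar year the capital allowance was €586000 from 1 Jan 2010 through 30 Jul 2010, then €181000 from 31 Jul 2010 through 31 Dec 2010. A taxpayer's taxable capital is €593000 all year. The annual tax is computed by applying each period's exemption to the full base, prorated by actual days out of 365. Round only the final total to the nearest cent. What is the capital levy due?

1 Jan – 30 Jul 2010: 211 days, exemption €586000 → (€593000 − €586000) × 2.55% × 211/365 = €103.1877
31 Jul – 31 Dec 2010: 154 days, exemption €181000 → (€593000 − €181000) × 2.55% × 154/365 = €4432.6685
Total = €4535.8562

€4535.86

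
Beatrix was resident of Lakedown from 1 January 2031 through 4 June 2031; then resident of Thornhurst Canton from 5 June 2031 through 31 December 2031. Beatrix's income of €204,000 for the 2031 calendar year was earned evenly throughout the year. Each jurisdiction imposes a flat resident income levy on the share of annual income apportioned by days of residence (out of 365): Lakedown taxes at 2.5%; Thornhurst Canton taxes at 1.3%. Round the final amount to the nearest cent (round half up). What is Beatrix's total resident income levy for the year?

€3,691.56

Lakedown, 1 January – 4 June 2031: 155 days → €204,000 × 2.5% × 155/365 = €2,165.7534
Thornhurst Canton, 5 June – 31 December 2031: 210 days → €204,000 × 1.3% × 210/365 = €1,525.8082
Total = €3,691.5616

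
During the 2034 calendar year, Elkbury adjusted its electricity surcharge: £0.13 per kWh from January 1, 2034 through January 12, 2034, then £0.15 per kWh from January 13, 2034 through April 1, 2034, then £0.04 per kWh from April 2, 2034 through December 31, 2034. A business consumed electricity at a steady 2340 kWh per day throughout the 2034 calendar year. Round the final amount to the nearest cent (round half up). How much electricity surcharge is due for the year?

January 1 – January 12, 2034: 12 days × 2340 kWh/day = 28,080 kWh at £0.13/kWh → £3650.40
January 13 – April 1, 2034: 79 days × 2340 kWh/day = 184,860 kWh at £0.15/kWh → £27729.00
April 2 – December 31, 2034: 274 days × 2340 kWh/day = 641,160 kWh at £0.04/kWh → £25646.40

£57025.80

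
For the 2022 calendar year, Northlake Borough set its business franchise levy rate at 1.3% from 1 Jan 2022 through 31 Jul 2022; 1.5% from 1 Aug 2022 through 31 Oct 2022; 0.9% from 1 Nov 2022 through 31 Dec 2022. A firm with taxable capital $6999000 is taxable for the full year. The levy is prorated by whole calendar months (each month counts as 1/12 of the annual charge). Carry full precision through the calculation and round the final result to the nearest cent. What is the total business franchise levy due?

1 Jan – 31 Jul 2022: 7 months at 1.3% → $6999000 × 1.3% × 7/12 = $53075.7500
1 Aug – 31 Oct 2022: 3 months at 1.5% → $6999000 × 1.5% × 3/12 = $26246.2500
1 Nov – 31 Dec 2022: 2 months at 0.9% → $6999000 × 0.9% × 2/12 = $10498.5000
Total = $89820.5000

$89820.50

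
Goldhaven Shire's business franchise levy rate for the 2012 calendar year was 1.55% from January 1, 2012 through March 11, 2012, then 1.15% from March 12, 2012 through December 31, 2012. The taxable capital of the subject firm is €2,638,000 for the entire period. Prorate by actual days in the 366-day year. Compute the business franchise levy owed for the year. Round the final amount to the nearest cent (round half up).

€32,383.97

January 1 – March 11, 2012: 71 days at 1.55% → €2,638,000 × 1.55% × 71/366 = €7,932.0191
March 12 – December 31, 2012: 295 days at 1.15% → €2,638,000 × 1.15% × 295/366 = €24,451.9536
Total = €32,383.9727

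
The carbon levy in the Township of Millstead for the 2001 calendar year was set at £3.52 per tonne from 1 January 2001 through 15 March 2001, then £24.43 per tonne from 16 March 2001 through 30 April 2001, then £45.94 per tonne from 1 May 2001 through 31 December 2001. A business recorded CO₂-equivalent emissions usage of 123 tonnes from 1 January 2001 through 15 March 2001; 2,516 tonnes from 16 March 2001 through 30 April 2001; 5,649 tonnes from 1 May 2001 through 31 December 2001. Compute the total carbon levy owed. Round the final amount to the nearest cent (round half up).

1 January – 15 March 2001: 123 tonnes at £3.52/tonne → £432.96
16 March – 30 April 2001: 2,516 tonnes at £24.43/tonne → £61,465.88
1 May – 31 December 2001: 5,649 tonnes at £45.94/tonne → £259,515.06

£321,413.90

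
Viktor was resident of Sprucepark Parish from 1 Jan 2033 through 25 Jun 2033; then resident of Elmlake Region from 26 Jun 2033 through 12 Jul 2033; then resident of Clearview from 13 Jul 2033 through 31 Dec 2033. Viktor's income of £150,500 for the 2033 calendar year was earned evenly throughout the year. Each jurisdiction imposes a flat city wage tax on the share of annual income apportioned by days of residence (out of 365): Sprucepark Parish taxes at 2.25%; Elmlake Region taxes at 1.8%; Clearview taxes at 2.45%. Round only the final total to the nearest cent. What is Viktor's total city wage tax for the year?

Sprucepark Parish, 1 Jan – 25 Jun 2033: 176 days → £150,500 × 2.25% × 176/365 = £1,632.8219
Elmlake Region, 26 Jun – 12 Jul 2033: 17 days → £150,500 × 1.8% × 17/365 = £126.1726
Clearview, 13 Jul – 31 Dec 2033: 172 days → £150,500 × 2.45% × 172/365 = £1,737.5534
Total = £3,496.5479

£3,496.55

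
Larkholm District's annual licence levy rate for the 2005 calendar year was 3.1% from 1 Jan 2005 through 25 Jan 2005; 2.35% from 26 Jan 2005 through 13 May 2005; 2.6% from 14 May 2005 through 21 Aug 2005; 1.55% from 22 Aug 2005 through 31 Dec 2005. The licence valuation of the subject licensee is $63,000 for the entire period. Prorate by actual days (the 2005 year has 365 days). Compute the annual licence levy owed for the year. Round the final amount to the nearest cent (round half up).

$1,373.75

1 Jan – 25 Jan 2005: 25 days at 3.1% → $63,000 × 3.1% × 25/365 = $133.7671
26 Jan – 13 May 2005: 108 days at 2.35% → $63,000 × 2.35% × 108/365 = $438.0658
14 May – 21 Aug 2005: 100 days at 2.6% → $63,000 × 2.6% × 100/365 = $448.7671
22 Aug – 31 Dec 2005: 132 days at 1.55% → $63,000 × 1.55% × 132/365 = $353.1452
Total = $1,373.7452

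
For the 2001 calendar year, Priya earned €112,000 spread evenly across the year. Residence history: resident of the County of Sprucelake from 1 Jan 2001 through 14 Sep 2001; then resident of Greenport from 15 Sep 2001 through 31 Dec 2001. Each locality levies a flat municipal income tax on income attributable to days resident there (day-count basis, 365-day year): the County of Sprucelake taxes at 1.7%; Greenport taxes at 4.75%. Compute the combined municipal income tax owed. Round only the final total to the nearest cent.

€2,914.76

The County of Sprucelake, 1 Jan – 14 Sep 2001: 257 days → €112,000 × 1.7% × 257/365 = €1,340.6247
Greenport, 15 Sep – 31 Dec 2001: 108 days → €112,000 × 4.75% × 108/365 = €1,574.1370
Total = €2,914.7616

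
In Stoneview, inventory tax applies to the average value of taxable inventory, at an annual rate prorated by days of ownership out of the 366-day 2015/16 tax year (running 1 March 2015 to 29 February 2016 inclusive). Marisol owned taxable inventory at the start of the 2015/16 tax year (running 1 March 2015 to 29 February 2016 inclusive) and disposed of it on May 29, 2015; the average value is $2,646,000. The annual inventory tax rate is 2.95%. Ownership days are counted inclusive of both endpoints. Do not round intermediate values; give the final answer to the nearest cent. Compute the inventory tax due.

Days held (March 1 – May 29, 2015): 90 out of 366
Tax = $2,646,000 × 2.95% × 90/366 = $19,194.3443

$19,194.34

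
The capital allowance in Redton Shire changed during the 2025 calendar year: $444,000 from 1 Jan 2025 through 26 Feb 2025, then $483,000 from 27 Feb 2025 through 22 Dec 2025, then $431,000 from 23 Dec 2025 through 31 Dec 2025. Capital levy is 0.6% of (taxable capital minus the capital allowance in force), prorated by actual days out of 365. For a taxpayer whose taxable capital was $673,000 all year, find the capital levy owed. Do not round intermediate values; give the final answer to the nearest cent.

$1,184.24

1 Jan – 26 Feb 2025: 57 days, exemption $444,000 → ($673,000 − $444,000) × 0.6% × 57/365 = $214.5699
27 Feb – 22 Dec 2025: 299 days, exemption $483,000 → ($673,000 − $483,000) × 0.6% × 299/365 = $933.8630
23 Dec – 31 Dec 2025: 9 days, exemption $431,000 → ($673,000 − $431,000) × 0.6% × 9/365 = $35.8027
Total = $1,184.2356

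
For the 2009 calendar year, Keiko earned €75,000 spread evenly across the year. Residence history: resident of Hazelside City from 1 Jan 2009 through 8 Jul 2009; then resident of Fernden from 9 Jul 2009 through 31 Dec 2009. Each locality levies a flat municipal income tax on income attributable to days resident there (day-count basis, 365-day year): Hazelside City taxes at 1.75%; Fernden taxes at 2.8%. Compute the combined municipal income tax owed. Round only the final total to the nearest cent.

€1,692.23

Hazelside City, 1 Jan – 8 Jul 2009: 189 days → €75,000 × 1.75% × 189/365 = €679.6233
Fernden, 9 Jul – 31 Dec 2009: 176 days → €75,000 × 2.8% × 176/365 = €1,012.6027
Total = €1,692.2260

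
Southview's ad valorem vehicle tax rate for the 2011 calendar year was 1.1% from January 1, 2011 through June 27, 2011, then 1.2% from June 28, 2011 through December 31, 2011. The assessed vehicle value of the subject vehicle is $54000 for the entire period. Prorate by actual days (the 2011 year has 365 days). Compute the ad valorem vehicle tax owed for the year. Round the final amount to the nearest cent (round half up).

January 1 – June 27, 2011: 178 days at 1.1% → $54000 × 1.1% × 178/365 = $289.6767
June 28 – December 31, 2011: 187 days at 1.2% → $54000 × 1.2% × 187/365 = $331.9890
Total = $621.6658

$621.67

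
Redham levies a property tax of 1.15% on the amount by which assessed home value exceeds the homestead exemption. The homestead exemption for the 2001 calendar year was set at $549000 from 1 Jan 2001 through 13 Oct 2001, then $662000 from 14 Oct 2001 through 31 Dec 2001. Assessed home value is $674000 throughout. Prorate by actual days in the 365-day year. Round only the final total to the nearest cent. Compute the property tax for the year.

$1156.24

1 Jan – 13 Oct 2001: 286 days, exemption $549000 → ($674000 − $549000) × 1.15% × 286/365 = $1126.3699
14 Oct – 31 Dec 2001: 79 days, exemption $662000 → ($674000 − $662000) × 1.15% × 79/365 = $29.8685
Total = $1156.2384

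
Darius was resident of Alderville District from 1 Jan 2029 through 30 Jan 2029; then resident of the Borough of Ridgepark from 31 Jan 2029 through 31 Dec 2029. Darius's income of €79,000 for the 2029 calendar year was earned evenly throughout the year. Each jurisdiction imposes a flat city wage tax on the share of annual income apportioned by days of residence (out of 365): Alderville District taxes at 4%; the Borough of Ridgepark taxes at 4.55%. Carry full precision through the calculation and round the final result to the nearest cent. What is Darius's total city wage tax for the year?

€3,558.79

Alderville District, 1 Jan – 30 Jan 2029: 30 days → €79,000 × 4% × 30/365 = €259.7260
The Borough of Ridgepark, 31 Jan – 31 Dec 2029: 335 days → €79,000 × 4.55% × 335/365 = €3,299.0616
Total = €3,558.7877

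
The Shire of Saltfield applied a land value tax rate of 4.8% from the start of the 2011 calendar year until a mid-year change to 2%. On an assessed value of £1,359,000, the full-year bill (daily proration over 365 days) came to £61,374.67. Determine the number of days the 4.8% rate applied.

328 days

Let d = days at the first rate; then 365 − d days at the second rate.
£1,359,000 × [4.8%·d + 2%·(365−d)] / 365 = £61,374.67
Solving gives d = 328, so the new rate took effect on 25 Nov 2011.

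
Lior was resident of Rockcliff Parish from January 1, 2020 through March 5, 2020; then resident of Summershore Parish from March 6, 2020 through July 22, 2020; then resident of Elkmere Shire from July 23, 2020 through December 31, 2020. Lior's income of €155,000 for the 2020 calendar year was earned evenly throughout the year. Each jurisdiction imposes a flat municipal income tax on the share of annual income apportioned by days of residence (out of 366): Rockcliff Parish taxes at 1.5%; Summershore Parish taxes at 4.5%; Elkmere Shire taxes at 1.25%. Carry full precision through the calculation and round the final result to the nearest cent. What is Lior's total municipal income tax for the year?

€3,919.47

Rockcliff Parish, January 1 – March 5, 2020: 65 days → €155,000 × 1.5% × 65/366 = €412.9098
Summershore Parish, March 6 – July 22, 2020: 139 days → €155,000 × 4.5% × 139/366 = €2,648.9754
Elkmere Shire, July 23 – December 31, 2020: 162 days → €155,000 × 1.25% × 162/366 = €857.5820
Total = €3,919.4672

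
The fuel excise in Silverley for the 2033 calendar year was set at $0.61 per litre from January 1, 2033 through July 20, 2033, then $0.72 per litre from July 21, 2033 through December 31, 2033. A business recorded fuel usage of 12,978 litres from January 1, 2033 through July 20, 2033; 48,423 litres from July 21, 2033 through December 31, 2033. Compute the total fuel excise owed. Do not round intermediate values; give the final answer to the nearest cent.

January 1 – July 20, 2033: 12,978 litres at $0.61/litre → $7916.58
July 21 – December 31, 2033: 48,423 litres at $0.72/litre → $34864.56

$42781.14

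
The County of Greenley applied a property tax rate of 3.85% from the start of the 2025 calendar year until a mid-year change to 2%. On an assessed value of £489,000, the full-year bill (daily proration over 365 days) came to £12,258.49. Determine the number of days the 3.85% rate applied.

100 days

Let d = days at the first rate; then 365 − d days at the second rate.
£489,000 × [3.85%·d + 2%·(365−d)] / 365 = £12,258.49
Solving gives d = 100, so the new rate took effect on 11 Apr 2025.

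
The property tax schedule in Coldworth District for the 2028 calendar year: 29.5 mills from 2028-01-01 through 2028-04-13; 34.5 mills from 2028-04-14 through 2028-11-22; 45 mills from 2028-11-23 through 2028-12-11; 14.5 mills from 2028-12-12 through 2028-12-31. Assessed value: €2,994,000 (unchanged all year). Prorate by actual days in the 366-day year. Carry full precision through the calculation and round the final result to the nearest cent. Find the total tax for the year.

€97,399.07

2028-01-01 to 2028-04-13: 104 days at 29.5 mills → €2,994,000 × 2.95% × 104/366 = €25,097.2459
2028-04-14 to 2028-11-22: 223 days at 34.5 mills → €2,994,000 × 3.45% × 223/366 = €62,935.3525
2028-11-23 to 2028-12-11: 19 days at 45 mills → €2,994,000 × 4.5% × 19/366 = €6,994.1803
2028-12-12 to 2028-12-31: 20 days at 14.5 mills → €2,994,000 × 1.45% × 20/366 = €2,372.2951
Total = €97,399.0738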